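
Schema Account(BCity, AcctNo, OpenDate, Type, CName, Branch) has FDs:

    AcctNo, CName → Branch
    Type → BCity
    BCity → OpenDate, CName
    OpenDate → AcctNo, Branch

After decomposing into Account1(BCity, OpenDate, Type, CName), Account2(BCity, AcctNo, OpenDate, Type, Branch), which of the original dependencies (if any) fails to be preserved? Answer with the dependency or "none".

Check AcctNo, CName → Branch: no single fragment contains all of {AcctNo, CName, Branch}, and the restricted closure of {AcctNo, CName} across the fragments never reaches {Branch}.
Type → BCity is preserved.
BCity → OpenDate, CName is preserved.
OpenDate → AcctNo, Branch is preserved.

AcctNo, CName → Branch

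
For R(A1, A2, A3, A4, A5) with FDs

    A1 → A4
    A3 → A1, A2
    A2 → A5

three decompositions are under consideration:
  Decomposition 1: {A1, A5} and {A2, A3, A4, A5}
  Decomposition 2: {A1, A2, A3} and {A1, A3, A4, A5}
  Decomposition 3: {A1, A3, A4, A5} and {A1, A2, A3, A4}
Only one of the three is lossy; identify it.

Decomposition 1: common = {A5}, closure = {A5} → lossy.
Decomposition 2: common = {A1, A3}, closure = {A1, A2, A3, A4, A5} → lossless.
Decomposition 3: common = {A1, A3, A4}, closure = {A1, A2, A3, A4, A5} → lossless.

Decomposition 1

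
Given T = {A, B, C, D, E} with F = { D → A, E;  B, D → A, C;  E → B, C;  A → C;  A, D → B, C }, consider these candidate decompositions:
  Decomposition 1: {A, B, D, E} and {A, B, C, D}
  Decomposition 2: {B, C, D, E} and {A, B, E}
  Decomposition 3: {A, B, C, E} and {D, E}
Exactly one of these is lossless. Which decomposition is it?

Decomposition 1

Decomposition 1: common = {A, B, D}, closure = {A, B, C, D, E} → lossless.
Decomposition 2: common = {B, E}, closure = {B, C, E} → lossy.
Decomposition 3: common = {E}, closure = {B, C, E} → lossy.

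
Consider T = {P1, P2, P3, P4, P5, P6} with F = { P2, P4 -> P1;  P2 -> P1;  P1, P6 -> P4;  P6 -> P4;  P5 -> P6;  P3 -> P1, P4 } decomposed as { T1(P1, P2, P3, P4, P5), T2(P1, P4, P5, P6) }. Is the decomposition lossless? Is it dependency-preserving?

Lossless test: (P1, P4, P5)⁺ = {P1, P4, P5, P6}, which contains all of one fragment — lossless.
Dependency preservation: every FD's attributes lie within a single fragment, so each can be enforced locally — preserved.

lossless and dependency-preserving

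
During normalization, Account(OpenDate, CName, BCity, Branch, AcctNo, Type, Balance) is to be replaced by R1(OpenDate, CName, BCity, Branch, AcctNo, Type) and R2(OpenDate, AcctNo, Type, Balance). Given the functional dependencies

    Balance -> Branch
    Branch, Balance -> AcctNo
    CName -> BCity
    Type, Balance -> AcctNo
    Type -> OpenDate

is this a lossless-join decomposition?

No

Common attributes: R1 ∩ R2 = {OpenDate, AcctNo, Type}.
No dependency enlarges {OpenDate, AcctNo, Type}, so (OpenDate, AcctNo, Type)⁺ = {OpenDate, AcctNo, Type}.
The closure contains neither all of R1 = {OpenDate, CName, BCity, Branch, AcctNo, Type} nor all of R2 = {OpenDate, AcctNo, Type, Balance}, so the common attributes are not a superkey of either fragment. The join is lossy.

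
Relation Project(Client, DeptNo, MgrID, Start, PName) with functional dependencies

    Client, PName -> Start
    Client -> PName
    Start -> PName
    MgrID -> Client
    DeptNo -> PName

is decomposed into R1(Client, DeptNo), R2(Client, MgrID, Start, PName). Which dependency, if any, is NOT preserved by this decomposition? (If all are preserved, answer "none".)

DeptNo -> PName

Check DeptNo → PName: no single fragment contains all of {DeptNo, PName}, and the restricted closure of {DeptNo} across the fragments never reaches {PName}.
Client, PName → Start is preserved.
Client → PName is preserved.
Start → PName is preserved.
MgrID → Client is preserved.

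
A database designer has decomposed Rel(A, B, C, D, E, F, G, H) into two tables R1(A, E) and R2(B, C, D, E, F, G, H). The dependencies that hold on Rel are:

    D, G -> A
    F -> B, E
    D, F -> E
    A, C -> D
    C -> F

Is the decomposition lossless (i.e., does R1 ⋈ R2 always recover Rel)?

No

Common attributes: R1 ∩ R2 = {E}.
No dependency enlarges {E}, so (E)⁺ = {E}.
The closure contains neither all of R1 = {A, E} nor all of R2 = {B, C, D, E, F, G, H}, so the common attributes are not a superkey of either fragment. The join is lossy.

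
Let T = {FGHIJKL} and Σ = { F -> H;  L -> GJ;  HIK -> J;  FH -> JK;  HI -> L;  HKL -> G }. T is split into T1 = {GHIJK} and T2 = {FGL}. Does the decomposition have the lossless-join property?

No

Common attributes: T1 ∩ T2 = {G}.
No dependency enlarges {G}, so (G)⁺ = {G}.
The closure contains neither all of T1 = {GHIJK} nor all of T2 = {FGL}, so the common attributes are not a superkey of either fragment. The join is lossy.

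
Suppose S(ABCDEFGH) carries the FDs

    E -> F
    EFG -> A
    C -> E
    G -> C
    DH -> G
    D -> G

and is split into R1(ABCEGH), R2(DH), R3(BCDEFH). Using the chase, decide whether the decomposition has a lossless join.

No

Chase test. Columns are ABCDEFGH; row i has aⱼ where attribute j ∈ Ri, else bᵢⱼ.
Initial tableau (one row per fragment):
  row 1: a1 a2 a3 b14 a5 b16 a7 a8
  row 2: b21 b22 b23 a4 b25 b26 b27 a8
  row 3: b31 a2 a3 a4 a5 a6 b37 a8
Rows 1 and 3 agree on E; apply E→F and equate their F entries.
Rows 2 and 3 agree on DH; apply DH→G and equate their G entries.
Rows 2 and 3 agree on G; apply G→C and equate their C entries.
Rows 1 and 2 agree on C; apply C→E and equate their E entries.
Rows 1 and 2 agree on E; apply E→F and equate their F entries.
Rows 2 and 3 agree on EFG; apply EFG→A and equate their A entries.
No row becomes fully distinguished — the join is lossy.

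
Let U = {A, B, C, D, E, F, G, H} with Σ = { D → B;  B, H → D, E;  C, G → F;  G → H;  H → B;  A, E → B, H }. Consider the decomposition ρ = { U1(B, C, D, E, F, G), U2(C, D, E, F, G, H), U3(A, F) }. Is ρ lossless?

No

Chase test. Columns are A, B, C, D, E, F, G, H; row i has aⱼ where attribute j ∈ Ui, else bᵢⱼ.
Initial tableau (one row per fragment):
  row 1: b11 a2 a3 a4 a5 a6 a7 b18
  row 2: b21 b22 a3 a4 a5 a6 a7 a8
  row 3: a1 b32 b33 b34 b35 a6 b37 b38
Rows 1 and 2 agree on D; apply D→B and equate their B entries.
Rows 1 and 2 agree on G; apply G→H and equate their H entries.
No row becomes fully distinguished — the join is lossy.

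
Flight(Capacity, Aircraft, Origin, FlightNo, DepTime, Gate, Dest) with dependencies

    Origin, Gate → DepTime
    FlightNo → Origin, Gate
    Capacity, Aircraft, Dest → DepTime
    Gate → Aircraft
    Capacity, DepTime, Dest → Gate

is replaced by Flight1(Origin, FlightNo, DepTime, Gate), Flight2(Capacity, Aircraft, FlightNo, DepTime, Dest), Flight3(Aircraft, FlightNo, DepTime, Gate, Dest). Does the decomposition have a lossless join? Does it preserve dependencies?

Lossless test (chase): Rows 1 and 2 agree on FlightNo; apply FlightNo→Origin, Gate and equate their Origin, Gate entries. Rows 1 and 3 agree on FlightNo; apply FlightNo→Origin, Gate and equate their Origin, Gate entries. Rows 1 and 2 agree on Gate; apply Gate→Aircraft and equate their Aircraft entries. Row 2 is now all distinguished symbols — the join is lossless.
Dependency preservation: the restricted closure of {Capacity, DepTime, Dest} across the fragments never reaches {Gate}, so Capacity, DepTime, Dest → Gate cannot be enforced without a join — not preserved.

lossless but not dependency-preserving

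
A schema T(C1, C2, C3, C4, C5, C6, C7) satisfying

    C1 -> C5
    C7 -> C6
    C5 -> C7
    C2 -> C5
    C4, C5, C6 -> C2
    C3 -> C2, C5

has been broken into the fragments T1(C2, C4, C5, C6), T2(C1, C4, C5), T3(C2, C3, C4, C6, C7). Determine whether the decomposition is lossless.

Chase test. Columns are C1, C2, C3, C4, C5, C6, C7; row i has aⱼ where attribute j ∈ Ti, else bᵢⱼ.
Initial tableau (one row per fragment):
  row 1: b11 a2 b13 a4 a5 a6 b17
  row 2: a1 b22 b23 a4 a5 b26 b27
  row 3: b31 a2 a3 a4 b35 a6 a7
Rows 1 and 2 agree on C5; apply C5→C7 and equate their C7 entries.
Rows 1 and 3 agree on C2; apply C2→C5 and equate their C5 entries.
Rows 1 and 2 agree on C7; apply C7→C6 and equate their C6 entries.
Rows 1 and 3 agree on C5; apply C5→C7 and equate their C7 entries.
Rows 1 and 2 agree on C4, C5, C6; apply C4, C5, C6→C2 and equate their C2 entries.
No row becomes fully distinguished — the join is lossy.

No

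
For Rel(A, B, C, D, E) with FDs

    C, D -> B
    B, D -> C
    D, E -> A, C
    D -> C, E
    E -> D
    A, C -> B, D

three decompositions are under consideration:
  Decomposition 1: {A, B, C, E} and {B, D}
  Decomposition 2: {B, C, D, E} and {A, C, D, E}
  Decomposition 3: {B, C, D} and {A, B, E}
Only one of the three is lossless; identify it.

Decomposition 1: common = {B}, closure = {B} → lossy.
Decomposition 2: common = {C, D, E}, closure = {A, B, C, D, E} → lossless.
Decomposition 3: common = {B}, closure = {B} → lossy.

Decomposition 2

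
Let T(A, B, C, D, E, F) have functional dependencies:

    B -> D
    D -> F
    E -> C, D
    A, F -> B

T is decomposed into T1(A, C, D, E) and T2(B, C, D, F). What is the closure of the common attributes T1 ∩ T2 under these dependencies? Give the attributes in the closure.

C, D, F

T1 ∩ T2 = {C, D}.
D → F applies, adding F
Closure: {C, D, F}.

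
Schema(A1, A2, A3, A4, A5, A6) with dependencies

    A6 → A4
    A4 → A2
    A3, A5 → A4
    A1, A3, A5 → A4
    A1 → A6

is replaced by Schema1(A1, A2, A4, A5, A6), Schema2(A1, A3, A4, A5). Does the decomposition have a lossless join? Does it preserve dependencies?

lossless and dependency-preserving

Lossless test: (A1, A4, A5)⁺ = {A1, A2, A4, A5, A6}, which contains all of one fragment — lossless.
Dependency preservation: every FD's attributes lie within a single fragment, so each can be enforced locally — preserved.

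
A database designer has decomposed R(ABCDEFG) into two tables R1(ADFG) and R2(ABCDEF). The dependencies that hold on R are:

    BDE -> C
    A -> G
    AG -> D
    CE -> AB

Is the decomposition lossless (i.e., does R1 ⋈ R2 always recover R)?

Yes

Common attributes: R1 ∩ R2 = {ADF}.
Closure of {ADF}: A → G applies, adding G. So (ADF)⁺ = {ADFG}.
This closure contains every attribute of R1, so R1 ∩ R2 → R1. The join is lossless.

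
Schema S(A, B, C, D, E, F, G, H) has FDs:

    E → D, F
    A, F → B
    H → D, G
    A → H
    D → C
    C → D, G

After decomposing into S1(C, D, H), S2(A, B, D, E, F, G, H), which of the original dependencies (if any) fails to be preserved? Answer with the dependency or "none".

E → D, F lies within S2.
A, F → B lies within S2.
H → D, G lies within S2.
A → H lies within S2.
D → C lies within S1.
C → D, G: restricted closure across fragments reaches D, G.
Every dependency is enforceable on the fragments, so the decomposition is dependency-preserving.

none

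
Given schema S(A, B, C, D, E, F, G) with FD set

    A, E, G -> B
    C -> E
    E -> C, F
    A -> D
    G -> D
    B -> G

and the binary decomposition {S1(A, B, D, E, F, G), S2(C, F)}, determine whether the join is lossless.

Common attributes: S1 ∩ S2 = {F}.
No dependency enlarges {F}, so (F)⁺ = {F}.
The closure contains neither all of S1 = {A, B, D, E, F, G} nor all of S2 = {C, F}, so the common attributes are not a superkey of either fragment. The join is lossy.

No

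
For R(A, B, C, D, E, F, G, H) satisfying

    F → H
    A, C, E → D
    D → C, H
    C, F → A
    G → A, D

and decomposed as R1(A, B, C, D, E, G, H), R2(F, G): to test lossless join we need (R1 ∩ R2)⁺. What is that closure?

R1 ∩ R2 = {G}.
G → A, D applies, adding A, D
D → C, H applies, adding C, H
Closure: {A, C, D, G, H}.

A, C, D, G, H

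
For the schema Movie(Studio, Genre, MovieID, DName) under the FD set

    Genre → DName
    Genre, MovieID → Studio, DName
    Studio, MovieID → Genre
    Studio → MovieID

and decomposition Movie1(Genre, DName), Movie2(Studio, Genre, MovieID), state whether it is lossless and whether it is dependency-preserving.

Lossless test: (Genre)⁺ = {Genre, DName}, which contains all of one fragment — lossless.
Dependency preservation: Genre, MovieID → Studio, DName is not contained in any single fragment, but the restricted closure of its left-hand side across the fragments still reaches the right-hand side; the remaining FDs each lie inside some fragment. All dependencies are preserved.

lossless and dependency-preserving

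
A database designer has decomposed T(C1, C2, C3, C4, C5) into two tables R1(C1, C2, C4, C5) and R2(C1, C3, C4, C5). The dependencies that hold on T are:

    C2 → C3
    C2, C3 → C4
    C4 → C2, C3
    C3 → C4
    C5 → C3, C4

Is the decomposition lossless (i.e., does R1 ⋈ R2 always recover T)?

Common attributes: R1 ∩ R2 = {C1, C4, C5}.
Closure of {C1, C4, C5}: C4 → C2, C3 applies, adding C2, C3. So (C1, C4, C5)⁺ = {C1, C2, C3, C4, C5}.
This closure contains every attribute of R1, so R1 ∩ R2 → R1. The join is lossless.

Yes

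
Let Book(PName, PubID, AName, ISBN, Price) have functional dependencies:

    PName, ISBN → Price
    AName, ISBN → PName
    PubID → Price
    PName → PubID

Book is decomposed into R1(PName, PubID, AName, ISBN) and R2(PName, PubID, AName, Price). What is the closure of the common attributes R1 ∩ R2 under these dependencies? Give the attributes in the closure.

PName, PubID, AName, Price

R1 ∩ R2 = {PName, PubID, AName}.
PubID → Price applies, adding Price
Closure: {PName, PubID, AName, Price}.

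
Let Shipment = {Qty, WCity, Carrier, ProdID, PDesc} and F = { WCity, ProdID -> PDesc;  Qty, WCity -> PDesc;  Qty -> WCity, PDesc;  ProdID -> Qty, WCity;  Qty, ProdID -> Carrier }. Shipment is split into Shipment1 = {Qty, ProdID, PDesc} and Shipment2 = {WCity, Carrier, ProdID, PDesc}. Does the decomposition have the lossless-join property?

Common attributes: Shipment1 ∩ Shipment2 = {ProdID, PDesc}.
Closure of {ProdID, PDesc}: ProdID → Qty, WCity applies, adding Qty, WCity; Qty, ProdID → Carrier applies, adding Carrier. So (ProdID, PDesc)⁺ = {Qty, WCity, Carrier, ProdID, PDesc}.
This closure contains every attribute of Shipment1, so Shipment1 ∩ Shipment2 → Shipment1. The join is lossless.

Yes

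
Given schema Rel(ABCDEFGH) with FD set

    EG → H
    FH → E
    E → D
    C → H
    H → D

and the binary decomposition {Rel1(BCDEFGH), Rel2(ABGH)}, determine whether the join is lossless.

Common attributes: Rel1 ∩ Rel2 = {BGH}.
Closure of {BGH}: H → D applies, adding D. So (BGH)⁺ = {BDGH}.
The closure contains neither all of Rel1 = {BCDEFGH} nor all of Rel2 = {ABGH}, so the common attributes are not a superkey of either fragment. The join is lossy.

No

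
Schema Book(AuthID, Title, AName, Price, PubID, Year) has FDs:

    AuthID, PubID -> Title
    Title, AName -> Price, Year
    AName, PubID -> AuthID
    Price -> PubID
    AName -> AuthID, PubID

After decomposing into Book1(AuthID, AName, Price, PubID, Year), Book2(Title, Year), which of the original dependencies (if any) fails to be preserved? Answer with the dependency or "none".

Check AuthID, PubID → Title: no single fragment contains all of {AuthID, Title, PubID}, and the restricted closure of {AuthID, PubID} across the fragments never reaches {Title}.
Title, AName → Price, Year is preserved.
AName, PubID → AuthID is preserved.
Price → PubID is preserved.
AName → AuthID, PubID is preserved.

AuthID, PubID -> Title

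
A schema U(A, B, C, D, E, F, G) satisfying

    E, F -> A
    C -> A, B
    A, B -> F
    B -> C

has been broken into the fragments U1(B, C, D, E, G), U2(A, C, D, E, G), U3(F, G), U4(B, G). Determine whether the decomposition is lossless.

No

Chase test. Columns are A, B, C, D, E, F, G; row i has aⱼ where attribute j ∈ Ui, else bᵢⱼ.
Initial tableau (one row per fragment):
  row 1: b11 a2 a3 a4 a5 b16 a7
  row 2: a1 b22 a3 a4 a5 b26 a7
  row 3: b31 b32 b33 b34 b35 a6 a7
  row 4: b41 a2 b43 b44 b45 b46 a7
Rows 1 and 2 agree on C; apply C→A, B and equate their A, B entries.
Rows 1 and 2 agree on A, B; apply A, B→F and equate their F entries.
Rows 1 and 4 agree on B; apply B→C and equate their C entries.
Rows 1 and 4 agree on C; apply C→A, B and equate their A, B entries.
Rows 1 and 4 agree on A, B; apply A, B→F and equate their F entries.
No row becomes fully distinguished — the join is lossy.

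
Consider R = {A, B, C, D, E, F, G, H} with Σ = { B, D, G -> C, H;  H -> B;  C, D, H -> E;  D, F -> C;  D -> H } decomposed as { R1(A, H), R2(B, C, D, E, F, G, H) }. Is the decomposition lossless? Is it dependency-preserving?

Lossless test: (H)⁺ = {B, H}, which is a superkey of neither fragment — lossy.
Dependency preservation: every FD's attributes lie within a single fragment, so each can be enforced locally — preserved.

lossy but dependency-preserving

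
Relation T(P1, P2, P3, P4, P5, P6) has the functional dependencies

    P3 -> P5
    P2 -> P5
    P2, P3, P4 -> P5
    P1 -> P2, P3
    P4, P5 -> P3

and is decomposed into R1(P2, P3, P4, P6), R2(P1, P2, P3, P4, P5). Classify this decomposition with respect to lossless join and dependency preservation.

lossy but dependency-preserving

Lossless test: (P2, P3, P4)⁺ = {P2, P3, P4, P5}, which is a superkey of neither fragment — lossy.
Dependency preservation: every FD's attributes lie within a single fragment, so each can be enforced locally — preserved.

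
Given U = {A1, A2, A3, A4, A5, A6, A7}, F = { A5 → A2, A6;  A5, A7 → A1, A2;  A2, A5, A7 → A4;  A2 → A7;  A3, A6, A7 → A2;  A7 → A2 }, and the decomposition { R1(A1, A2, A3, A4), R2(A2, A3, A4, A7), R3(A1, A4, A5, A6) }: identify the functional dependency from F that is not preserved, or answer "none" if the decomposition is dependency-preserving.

Check A5 → A2, A6: no single fragment contains all of {A2, A5, A6}, and the restricted closure of {A5} across the fragments never reaches {A2, A6}.
A5, A7 → A1, A2 is preserved.
A2, A5, A7 → A4 is preserved.
A2 → A7 is preserved.
A3, A6, A7 → A2 is preserved.
A7 → A2 is preserved.

A5 → A2, A6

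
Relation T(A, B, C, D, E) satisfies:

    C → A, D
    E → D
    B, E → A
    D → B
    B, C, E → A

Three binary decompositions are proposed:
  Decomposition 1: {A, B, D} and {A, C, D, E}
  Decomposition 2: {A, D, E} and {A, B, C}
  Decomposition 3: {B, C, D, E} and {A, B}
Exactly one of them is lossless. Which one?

Decomposition 1

Decomposition 1: common = {A, D}, closure = {A, B, D} → lossless.
Decomposition 2: common = {A}, closure = {A} → lossy.
Decomposition 3: common = {B}, closure = {B} → lossy.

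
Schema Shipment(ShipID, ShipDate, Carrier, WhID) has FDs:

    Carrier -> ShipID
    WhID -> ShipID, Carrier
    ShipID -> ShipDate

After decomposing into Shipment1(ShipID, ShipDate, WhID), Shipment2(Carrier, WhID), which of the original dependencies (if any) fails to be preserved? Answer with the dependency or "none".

Carrier -> ShipID

Check Carrier → ShipID: no single fragment contains all of {ShipID, Carrier}, and the restricted closure of {Carrier} across the fragments never reaches {ShipID}.
WhID → ShipID, Carrier is preserved.
ShipID → ShipDate is preserved.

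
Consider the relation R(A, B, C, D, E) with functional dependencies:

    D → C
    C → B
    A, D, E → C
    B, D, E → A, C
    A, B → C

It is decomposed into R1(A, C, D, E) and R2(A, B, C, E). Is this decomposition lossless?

Common attributes: R1 ∩ R2 = {A, C, E}.
Closure of {A, C, E}: C → B applies, adding B. So (A, C, E)⁺ = {A, B, C, E}.
This closure contains every attribute of R2, so R1 ∩ R2 → R2. The join is lossless.

Yes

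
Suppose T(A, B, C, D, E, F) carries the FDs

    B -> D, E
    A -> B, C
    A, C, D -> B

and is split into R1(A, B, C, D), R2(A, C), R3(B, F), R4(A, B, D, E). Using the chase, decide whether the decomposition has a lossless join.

Chase test. Columns are A, B, C, D, E, F; row i has aⱼ where attribute j ∈ Ri, else bᵢⱼ.
Initial tableau (one row per fragment):
  row 1: a1 a2 a3 a4 b15 b16
  row 2: a1 b22 a3 b24 b25 b26
  row 3: b31 a2 b33 b34 b35 a6
  row 4: a1 a2 b43 a4 a5 b46
Rows 1 and 3 agree on B; apply B→D, E and equate their D, E entries.
Rows 1 and 4 agree on B; apply B→D, E and equate their D, E entries.
Rows 1 and 2 agree on A; apply A→B, C and equate their B, C entries.
Rows 1 and 4 agree on A; apply A→B, C and equate their B, C entries.
Rows 1 and 2 agree on B; apply B→D, E and equate their D, E entries.
No row becomes fully distinguished — the join is lossy.

No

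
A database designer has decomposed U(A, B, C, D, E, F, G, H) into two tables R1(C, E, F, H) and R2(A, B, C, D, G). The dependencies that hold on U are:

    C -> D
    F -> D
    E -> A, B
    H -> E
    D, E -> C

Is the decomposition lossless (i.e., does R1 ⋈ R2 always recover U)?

Common attributes: R1 ∩ R2 = {C}.
Closure of {C}: C → D applies, adding D. So (C)⁺ = {C, D}.
The closure contains neither all of R1 = {C, E, F, H} nor all of R2 = {A, B, C, D, G}, so the common attributes are not a superkey of either fragment. The join is lossy.

No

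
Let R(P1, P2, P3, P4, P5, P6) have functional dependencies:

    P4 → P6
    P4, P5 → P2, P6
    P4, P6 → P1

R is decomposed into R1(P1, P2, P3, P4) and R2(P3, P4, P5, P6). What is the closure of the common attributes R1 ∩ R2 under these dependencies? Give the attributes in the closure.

P1, P3, P4, P6

R1 ∩ R2 = {P3, P4}.
P4 → P6 applies, adding P6
P4, P6 → P1 applies, adding P1
Closure: {P1, P3, P4, P6}.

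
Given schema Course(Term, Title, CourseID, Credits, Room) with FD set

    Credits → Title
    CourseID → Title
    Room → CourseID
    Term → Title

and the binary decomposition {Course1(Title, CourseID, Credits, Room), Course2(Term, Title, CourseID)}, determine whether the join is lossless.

Common attributes: Course1 ∩ Course2 = {Title, CourseID}.
No dependency enlarges {Title, CourseID}, so (Title, CourseID)⁺ = {Title, CourseID}.
The closure contains neither all of Course1 = {Title, CourseID, Credits, Room} nor all of Course2 = {Term, Title, CourseID}, so the common attributes are not a superkey of either fragment. The join is lossy.

No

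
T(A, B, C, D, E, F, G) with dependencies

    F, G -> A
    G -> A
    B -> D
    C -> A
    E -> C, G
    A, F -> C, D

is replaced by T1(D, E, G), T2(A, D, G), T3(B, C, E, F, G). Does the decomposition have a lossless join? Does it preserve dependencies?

Lossless test (chase): Rows 1 and 2 agree on G; apply G→A and equate their A entries. Rows 1 and 3 agree on G; apply G→A and equate their A entries. Rows 1 and 3 agree on E; apply E→C, G and equate their C, G entries. No row becomes fully distinguished — the join is lossy.
Dependency preservation: the restricted closure of {B} across the fragments never reaches {D}, so B → D cannot be enforced without a join — not preserved.

lossy and not dependency-preserving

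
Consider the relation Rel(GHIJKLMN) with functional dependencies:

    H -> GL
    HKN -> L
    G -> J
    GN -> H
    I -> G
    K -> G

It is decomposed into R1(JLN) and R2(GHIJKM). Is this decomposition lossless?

Common attributes: R1 ∩ R2 = {J}.
No dependency enlarges {J}, so (J)⁺ = {J}.
The closure contains neither all of R1 = {JLN} nor all of R2 = {GHIJKM}, so the common attributes are not a superkey of either fragment. The join is lossy.

No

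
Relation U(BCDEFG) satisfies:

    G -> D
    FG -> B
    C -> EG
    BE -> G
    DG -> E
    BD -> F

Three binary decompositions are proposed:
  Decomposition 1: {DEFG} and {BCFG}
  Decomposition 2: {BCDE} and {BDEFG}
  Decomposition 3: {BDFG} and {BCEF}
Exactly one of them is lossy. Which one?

Decomposition 1: common = {FG}, closure = {BDEFG} → lossless.
Decomposition 2: common = {BDE}, closure = {BDEFG} → lossless.
Decomposition 3: common = {BF}, closure = {BF} → lossy.

Decomposition 3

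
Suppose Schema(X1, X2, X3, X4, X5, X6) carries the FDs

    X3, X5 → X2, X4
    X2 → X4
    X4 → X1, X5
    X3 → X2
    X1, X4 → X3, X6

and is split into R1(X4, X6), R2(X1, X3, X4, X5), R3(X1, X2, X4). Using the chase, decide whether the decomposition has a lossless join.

Chase test. Columns are X1, X2, X3, X4, X5, X6; row i has aⱼ where attribute j ∈ Ri, else bᵢⱼ.
Initial tableau (one row per fragment):
  row 1: b11 b12 b13 a4 b15 a6
  row 2: a1 b22 a3 a4 a5 b26
  row 3: a1 a2 b33 a4 b35 b36
Rows 1 and 2 agree on X4; apply X4→X1, X5 and equate their X1, X5 entries.
Rows 1 and 3 agree on X4; apply X4→X1, X5 and equate their X1, X5 entries.
Rows 1 and 2 agree on X1, X4; apply X1, X4→X3, X6 and equate their X3, X6 entries.
Rows 1 and 3 agree on X1, X4; apply X1, X4→X3, X6 and equate their X3, X6 entries.
Rows 1 and 2 agree on X3, X5; apply X3, X5→X2, X4 and equate their X2, X4 entries.
Rows 1 and 3 agree on X3, X5; apply X3, X5→X2, X4 and equate their X2, X4 entries.
Row 1 is now all distinguished symbols — the join is lossless.

Yes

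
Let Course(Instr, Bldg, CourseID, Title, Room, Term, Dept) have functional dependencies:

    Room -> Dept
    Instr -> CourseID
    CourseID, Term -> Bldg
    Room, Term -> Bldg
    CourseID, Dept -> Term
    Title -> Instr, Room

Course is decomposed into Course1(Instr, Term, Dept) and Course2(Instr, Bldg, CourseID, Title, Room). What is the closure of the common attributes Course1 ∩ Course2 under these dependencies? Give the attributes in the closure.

Instr, CourseID

Course1 ∩ Course2 = {Instr}.
Instr → CourseID applies, adding CourseID
Closure: {Instr, CourseID}.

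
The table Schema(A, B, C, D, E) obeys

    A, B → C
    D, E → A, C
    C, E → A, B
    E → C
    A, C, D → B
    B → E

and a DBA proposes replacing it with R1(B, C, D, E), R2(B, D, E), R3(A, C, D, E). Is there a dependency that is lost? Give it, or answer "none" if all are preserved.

A, B → C: restricted closure across fragments reaches C.
D, E → A, C lies within R3.
C, E → A, B: restricted closure across fragments reaches A, B.
E → C lies within R1.
A, C, D → B: restricted closure across fragments reaches B.
B → E lies within R1.
Every dependency is enforceable on the fragments, so the decomposition is dependency-preserving.

none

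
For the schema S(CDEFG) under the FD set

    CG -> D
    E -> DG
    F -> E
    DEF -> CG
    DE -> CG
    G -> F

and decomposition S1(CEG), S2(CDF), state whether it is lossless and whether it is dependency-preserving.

lossy and not dependency-preserving

Lossless test: (C)⁺ = {C}, which is a superkey of neither fragment — lossy.
Dependency preservation: the restricted closure of {CG} across the fragments never reaches {D}, so CG → D cannot be enforced without a join — not preserved.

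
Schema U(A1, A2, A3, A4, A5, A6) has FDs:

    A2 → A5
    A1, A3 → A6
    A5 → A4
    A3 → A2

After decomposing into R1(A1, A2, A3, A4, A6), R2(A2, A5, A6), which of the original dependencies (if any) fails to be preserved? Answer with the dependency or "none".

A5 → A4

Check A5 → A4: no single fragment contains all of {A4, A5}, and the restricted closure of {A5} across the fragments never reaches {A4}.
A2 → A5 is preserved.
A1, A3 → A6 is preserved.
A3 → A2 is preserved.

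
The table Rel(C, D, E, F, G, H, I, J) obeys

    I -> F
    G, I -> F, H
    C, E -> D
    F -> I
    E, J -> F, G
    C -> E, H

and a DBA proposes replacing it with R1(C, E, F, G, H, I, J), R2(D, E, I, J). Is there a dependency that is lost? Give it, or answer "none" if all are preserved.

C, E -> D

Check C, E → D: no single fragment contains all of {C, D, E}, and the restricted closure of {C, E} across the fragments never reaches {D}.
I → F is preserved.
G, I → F, H is preserved.
F → I is preserved.
E, J → F, G is preserved.
C → E, H is preserved.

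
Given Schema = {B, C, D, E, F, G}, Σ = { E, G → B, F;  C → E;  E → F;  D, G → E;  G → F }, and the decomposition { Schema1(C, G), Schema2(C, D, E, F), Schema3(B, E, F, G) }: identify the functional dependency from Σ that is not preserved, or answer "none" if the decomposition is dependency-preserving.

D, G → E

Check D, G → E: no single fragment contains all of {D, E, G}, and the restricted closure of {D, G} across the fragments never reaches {E}.
E, G → B, F is preserved.
C → E is preserved.
E → F is preserved.
G → F is preserved.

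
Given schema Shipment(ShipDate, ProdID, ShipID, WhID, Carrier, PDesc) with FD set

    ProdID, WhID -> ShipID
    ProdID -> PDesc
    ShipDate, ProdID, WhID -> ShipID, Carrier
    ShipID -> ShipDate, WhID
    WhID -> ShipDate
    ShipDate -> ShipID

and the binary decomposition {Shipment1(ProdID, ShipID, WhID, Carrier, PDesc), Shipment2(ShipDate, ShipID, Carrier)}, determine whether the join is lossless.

Yes

Common attributes: Shipment1 ∩ Shipment2 = {ShipID, Carrier}.
Closure of {ShipID, Carrier}: ShipID → ShipDate, WhID applies, adding ShipDate, WhID. So (ShipID, Carrier)⁺ = {ShipDate, ShipID, WhID, Carrier}.
This closure contains every attribute of Shipment2, so Shipment1 ∩ Shipment2 → Shipment2. The join is lossless.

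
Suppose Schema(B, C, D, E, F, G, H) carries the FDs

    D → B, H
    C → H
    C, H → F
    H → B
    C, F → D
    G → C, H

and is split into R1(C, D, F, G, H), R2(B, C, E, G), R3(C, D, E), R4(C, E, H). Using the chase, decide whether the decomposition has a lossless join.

Yes

Chase test. Columns are B, C, D, E, F, G, H; row i has aⱼ where attribute j ∈ Ri, else bᵢⱼ.
Initial tableau (one row per fragment):
  row 1: b11 a2 a3 b14 a5 a6 a7
  row 2: a1 a2 b23 a4 b25 a6 b27
  row 3: b31 a2 a3 a4 b35 b36 b37
  row 4: b41 a2 b43 a4 b45 b46 a7
Rows 1 and 3 agree on D; apply D→B, H and equate their B, H entries.
Rows 1 and 2 agree on C; apply C→H and equate their H entries.
Rows 1 and 2 agree on C, H; apply C, H→F and equate their F entries.
Rows 1 and 3 agree on C, H; apply C, H→F and equate their F entries.
Rows 1 and 4 agree on C, H; apply C, H→F and equate their F entries.
Rows 1 and 2 agree on H; apply H→B and equate their B entries.
Rows 1 and 4 agree on H; apply H→B and equate their B entries.
Rows 1 and 2 agree on C, F; apply C, F→D and equate their D entries.
Rows 1 and 4 agree on C, F; apply C, F→D and equate their D entries.
Row 2 is now all distinguished symbols — the join is lossless.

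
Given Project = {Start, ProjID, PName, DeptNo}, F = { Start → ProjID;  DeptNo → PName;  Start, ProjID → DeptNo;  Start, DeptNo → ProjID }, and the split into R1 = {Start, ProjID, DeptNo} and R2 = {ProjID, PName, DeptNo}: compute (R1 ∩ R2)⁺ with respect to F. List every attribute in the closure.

ProjID, PName, DeptNo

R1 ∩ R2 = {ProjID, DeptNo}.
DeptNo → PName applies, adding PName
Closure: {ProjID, PName, DeptNo}.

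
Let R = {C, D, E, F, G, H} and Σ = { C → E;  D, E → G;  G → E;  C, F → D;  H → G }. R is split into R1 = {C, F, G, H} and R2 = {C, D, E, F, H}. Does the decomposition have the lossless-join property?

Common attributes: R1 ∩ R2 = {C, F, H}.
Closure of {C, F, H}: C → E applies, adding E; C, F → D applies, adding D; H → G applies, adding G. So (C, F, H)⁺ = {C, D, E, F, G, H}.
This closure contains every attribute of R1, so R1 ∩ R2 → R1. The join is lossless.

Yes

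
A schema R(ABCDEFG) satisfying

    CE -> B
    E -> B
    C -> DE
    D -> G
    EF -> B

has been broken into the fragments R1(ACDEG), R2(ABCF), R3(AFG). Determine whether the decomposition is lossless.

Chase test. Columns are ABCDEFG; row i has aⱼ where attribute j ∈ Ri, else bᵢⱼ.
Initial tableau (one row per fragment):
  row 1: a1 b12 a3 a4 a5 b16 a7
  row 2: a1 a2 a3 b24 b25 a6 b27
  row 3: a1 b32 b33 b34 b35 a6 a7
Rows 1 and 2 agree on C; apply C→DE and equate their DE entries.
Rows 1 and 2 agree on D; apply D→G and equate their G entries.
Rows 1 and 2 agree on CE; apply CE→B and equate their B entries.
Row 2 is now all distinguished symbols — the join is lossless.

Yes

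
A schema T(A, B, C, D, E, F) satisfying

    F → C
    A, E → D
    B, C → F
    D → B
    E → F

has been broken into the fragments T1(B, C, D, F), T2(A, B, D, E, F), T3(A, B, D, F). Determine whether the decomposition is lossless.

Yes

Chase test. Columns are A, B, C, D, E, F; row i has aⱼ where attribute j ∈ Ti, else bᵢⱼ.
Initial tableau (one row per fragment):
  row 1: b11 a2 a3 a4 b15 a6
  row 2: a1 a2 b23 a4 a5 a6
  row 3: a1 a2 b33 a4 b35 a6
Rows 1 and 2 agree on F; apply F→C and equate their C entries.
Rows 1 and 3 agree on F; apply F→C and equate their C entries.
Row 2 is now all distinguished symbols — the join is lossless.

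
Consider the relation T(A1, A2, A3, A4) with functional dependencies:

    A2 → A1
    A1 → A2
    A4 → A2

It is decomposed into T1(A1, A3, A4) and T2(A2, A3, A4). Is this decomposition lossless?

Common attributes: T1 ∩ T2 = {A3, A4}.
Closure of {A3, A4}: A4 → A2 applies, adding A2; A2 → A1 applies, adding A1. So (A3, A4)⁺ = {A1, A2, A3, A4}.
This closure contains every attribute of T1, so T1 ∩ T2 → T1. The join is lossless.

Yes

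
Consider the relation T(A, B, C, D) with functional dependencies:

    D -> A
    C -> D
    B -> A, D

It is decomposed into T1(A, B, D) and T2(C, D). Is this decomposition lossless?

No

Common attributes: T1 ∩ T2 = {D}.
Closure of {D}: D → A applies, adding A. So (D)⁺ = {A, D}.
The closure contains neither all of T1 = {A, B, D} nor all of T2 = {C, D}, so the common attributes are not a superkey of either fragment. The join is lossy.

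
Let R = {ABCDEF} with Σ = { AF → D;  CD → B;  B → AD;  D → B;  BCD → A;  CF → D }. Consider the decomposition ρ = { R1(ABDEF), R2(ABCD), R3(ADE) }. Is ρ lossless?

No

Chase test. Columns are ABCDEF; row i has aⱼ where attribute j ∈ Ri, else bᵢⱼ.
Initial tableau (one row per fragment):
  row 1: a1 a2 b13 a4 a5 a6
  row 2: a1 a2 a3 a4 b25 b26
  row 3: a1 b32 b33 a4 a5 b36
Rows 1 and 3 agree on D; apply D→B and equate their B entries.
No row becomes fully distinguished — the join is lossy.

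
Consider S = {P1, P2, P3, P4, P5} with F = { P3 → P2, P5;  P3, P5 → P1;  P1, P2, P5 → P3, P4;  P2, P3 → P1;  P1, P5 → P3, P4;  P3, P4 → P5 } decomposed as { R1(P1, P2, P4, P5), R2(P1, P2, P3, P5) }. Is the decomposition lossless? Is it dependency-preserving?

lossless and dependency-preserving

Lossless test: (P1, P2, P5)⁺ = {P1, P2, P3, P4, P5}, which contains all of one fragment — lossless.
Dependency preservation: P1, P2, P5 → P3, P4; P1, P5 → P3, P4; P3, P4 → P5 are not contained in any single fragment, but the restricted closure of each left-hand side across the fragments still reaches the right-hand side; the remaining FDs each lie inside some fragment. All dependencies are preserved.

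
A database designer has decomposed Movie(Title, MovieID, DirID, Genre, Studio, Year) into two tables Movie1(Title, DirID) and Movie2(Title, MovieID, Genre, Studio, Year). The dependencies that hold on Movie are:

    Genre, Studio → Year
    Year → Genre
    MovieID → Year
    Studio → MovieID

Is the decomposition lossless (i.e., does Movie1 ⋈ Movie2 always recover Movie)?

No

Common attributes: Movie1 ∩ Movie2 = {Title}.
No dependency enlarges {Title}, so (Title)⁺ = {Title}.
The closure contains neither all of Movie1 = {Title, DirID} nor all of Movie2 = {Title, MovieID, Genre, Studio, Year}, so the common attributes are not a superkey of either fragment. The join is lossy.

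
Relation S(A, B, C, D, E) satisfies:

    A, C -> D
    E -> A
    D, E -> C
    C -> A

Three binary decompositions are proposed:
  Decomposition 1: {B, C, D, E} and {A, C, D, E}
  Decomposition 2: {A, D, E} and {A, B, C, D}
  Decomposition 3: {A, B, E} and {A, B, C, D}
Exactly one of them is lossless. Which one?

Decomposition 1: common = {C, D, E}, closure = {A, C, D, E} → lossless.
Decomposition 2: common = {A, D}, closure = {A, D} → lossy.
Decomposition 3: common = {A, B}, closure = {A, B} → lossy.

Decomposition 1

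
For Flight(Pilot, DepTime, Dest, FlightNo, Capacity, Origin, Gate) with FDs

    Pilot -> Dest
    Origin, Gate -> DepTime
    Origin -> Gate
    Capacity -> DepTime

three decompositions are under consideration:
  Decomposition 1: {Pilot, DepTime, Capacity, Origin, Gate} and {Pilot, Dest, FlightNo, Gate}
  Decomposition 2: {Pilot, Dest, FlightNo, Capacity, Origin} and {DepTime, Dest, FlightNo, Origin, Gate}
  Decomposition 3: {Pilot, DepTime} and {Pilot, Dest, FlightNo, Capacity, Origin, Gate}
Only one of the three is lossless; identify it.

Decomposition 2

Decomposition 1: common = {Pilot, Gate}, closure = {Pilot, Dest, Gate} → lossy.
Decomposition 2: common = {Dest, FlightNo, Origin}, closure = {DepTime, Dest, FlightNo, Origin, Gate} → lossless.
Decomposition 3: common = {Pilot}, closure = {Pilot, Dest} → lossy.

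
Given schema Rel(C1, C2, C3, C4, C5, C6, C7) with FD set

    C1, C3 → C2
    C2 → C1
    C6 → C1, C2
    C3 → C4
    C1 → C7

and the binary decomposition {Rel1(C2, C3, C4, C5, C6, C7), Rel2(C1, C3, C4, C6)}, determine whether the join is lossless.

Yes

Common attributes: Rel1 ∩ Rel2 = {C3, C4, C6}.
Closure of {C3, C4, C6}: C6 → C1, C2 applies, adding C1, C2; C1 → C7 applies, adding C7. So (C3, C4, C6)⁺ = {C1, C2, C3, C4, C6, C7}.
This closure contains every attribute of Rel2, so Rel1 ∩ Rel2 → Rel2. The join is lossless.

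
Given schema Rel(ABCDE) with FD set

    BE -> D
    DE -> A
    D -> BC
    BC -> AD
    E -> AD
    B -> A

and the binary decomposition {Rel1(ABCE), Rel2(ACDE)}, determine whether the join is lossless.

Yes

Common attributes: Rel1 ∩ Rel2 = {ACE}.
Closure of {ACE}: E → AD applies, adding D; D → BC applies, adding B. So (ACE)⁺ = {ABCDE}.
This closure contains every attribute of Rel1, so Rel1 ∩ Rel2 → Rel1. The join is lossless.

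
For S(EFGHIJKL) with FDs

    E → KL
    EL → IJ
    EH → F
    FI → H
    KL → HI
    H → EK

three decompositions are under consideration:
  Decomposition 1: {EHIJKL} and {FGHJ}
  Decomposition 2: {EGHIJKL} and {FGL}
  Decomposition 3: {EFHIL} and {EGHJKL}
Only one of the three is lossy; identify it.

Decomposition 2

Decomposition 1: common = {HJ}, closure = {EFHIJKL} → lossless.
Decomposition 2: common = {GL}, closure = {GL} → lossy.
Decomposition 3: common = {EHL}, closure = {EFHIJKL} → lossless.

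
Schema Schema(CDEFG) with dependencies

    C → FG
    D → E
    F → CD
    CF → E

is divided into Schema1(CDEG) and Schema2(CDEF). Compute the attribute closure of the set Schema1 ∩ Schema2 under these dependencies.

CDEFG

Schema1 ∩ Schema2 = {CDE}.
C → FG applies, adding FG
Closure: {CDEFG}.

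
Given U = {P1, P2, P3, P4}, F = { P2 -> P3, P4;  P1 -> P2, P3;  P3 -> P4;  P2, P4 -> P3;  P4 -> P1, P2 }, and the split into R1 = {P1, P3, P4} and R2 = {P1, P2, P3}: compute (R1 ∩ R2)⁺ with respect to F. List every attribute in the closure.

R1 ∩ R2 = {P1, P3}.
P1 → P2, P3 applies, adding P2
P3 → P4 applies, adding P4
Closure: {P1, P2, P3, P4}.

P1, P2, P3, P4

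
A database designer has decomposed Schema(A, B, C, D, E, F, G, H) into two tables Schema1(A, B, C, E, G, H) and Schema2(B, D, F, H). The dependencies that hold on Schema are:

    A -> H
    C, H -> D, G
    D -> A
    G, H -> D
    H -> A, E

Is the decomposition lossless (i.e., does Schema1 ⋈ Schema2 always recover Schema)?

No

Common attributes: Schema1 ∩ Schema2 = {B, H}.
Closure of {B, H}: H → A, E applies, adding A, E. So (B, H)⁺ = {A, B, E, H}.
The closure contains neither all of Schema1 = {A, B, C, E, G, H} nor all of Schema2 = {B, D, F, H}, so the common attributes are not a superkey of either fragment. The join is lossy.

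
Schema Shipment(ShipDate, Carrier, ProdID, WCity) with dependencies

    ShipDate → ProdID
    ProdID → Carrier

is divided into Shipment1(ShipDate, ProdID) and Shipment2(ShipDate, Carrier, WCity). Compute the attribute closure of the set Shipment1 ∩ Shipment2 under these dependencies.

ShipDate, Carrier, ProdID

Shipment1 ∩ Shipment2 = {ShipDate}.
ShipDate → ProdID applies, adding ProdID
ProdID → Carrier applies, adding Carrier
Closure: {ShipDate, Carrier, ProdID}.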